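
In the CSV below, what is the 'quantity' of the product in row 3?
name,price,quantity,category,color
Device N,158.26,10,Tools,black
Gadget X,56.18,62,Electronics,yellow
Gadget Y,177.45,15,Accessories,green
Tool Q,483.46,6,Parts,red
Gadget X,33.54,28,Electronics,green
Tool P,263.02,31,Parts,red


Query: Row 3 ('Gadget Y'), column 'quantity'
Value: 15

15


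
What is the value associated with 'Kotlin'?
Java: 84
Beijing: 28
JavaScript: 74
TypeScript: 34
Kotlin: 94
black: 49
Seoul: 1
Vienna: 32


Looking up key 'Kotlin'
Value: 94

94


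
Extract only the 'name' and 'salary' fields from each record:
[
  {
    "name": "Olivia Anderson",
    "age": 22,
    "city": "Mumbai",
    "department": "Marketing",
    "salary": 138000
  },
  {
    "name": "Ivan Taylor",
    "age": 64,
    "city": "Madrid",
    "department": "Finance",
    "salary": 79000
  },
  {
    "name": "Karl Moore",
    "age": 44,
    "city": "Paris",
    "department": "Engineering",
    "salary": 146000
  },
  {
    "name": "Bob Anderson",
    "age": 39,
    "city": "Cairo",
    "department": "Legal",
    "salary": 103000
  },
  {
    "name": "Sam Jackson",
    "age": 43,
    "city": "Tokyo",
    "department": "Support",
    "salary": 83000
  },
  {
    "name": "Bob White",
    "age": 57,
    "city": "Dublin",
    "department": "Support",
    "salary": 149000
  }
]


Original: 6 records with fields: name, age, city, department, salary
Keep: ['name', 'salary']
Drop: ['age', 'city', 'department']
Result: 6 records, 2 fields each

[
  {
    "name": "Olivia Anderson",
    "salary": 138000
  },
  {
    "name": "Ivan Taylor",
    "salary": 79000
  },
  {
    "name": "Karl Moore",
    "salary": 146000
  },
  {
    "name": "Bob Anderson",
    "salary": 103000
  },
  {
    "name": "Sam Jackson",
    "salary": 83000
  },
  {
    "name": "Bob White",
    "salary": 149000
  }
]


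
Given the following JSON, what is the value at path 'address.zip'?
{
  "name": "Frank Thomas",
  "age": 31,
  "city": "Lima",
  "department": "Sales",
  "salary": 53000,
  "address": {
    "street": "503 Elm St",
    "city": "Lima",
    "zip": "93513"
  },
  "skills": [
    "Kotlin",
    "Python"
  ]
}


Query: address.zip
Path: address -> zip
Value: 93513

93513


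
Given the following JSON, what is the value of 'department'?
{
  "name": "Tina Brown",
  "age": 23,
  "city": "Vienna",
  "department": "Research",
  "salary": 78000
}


Looking up field 'department'
Value: Research

Research


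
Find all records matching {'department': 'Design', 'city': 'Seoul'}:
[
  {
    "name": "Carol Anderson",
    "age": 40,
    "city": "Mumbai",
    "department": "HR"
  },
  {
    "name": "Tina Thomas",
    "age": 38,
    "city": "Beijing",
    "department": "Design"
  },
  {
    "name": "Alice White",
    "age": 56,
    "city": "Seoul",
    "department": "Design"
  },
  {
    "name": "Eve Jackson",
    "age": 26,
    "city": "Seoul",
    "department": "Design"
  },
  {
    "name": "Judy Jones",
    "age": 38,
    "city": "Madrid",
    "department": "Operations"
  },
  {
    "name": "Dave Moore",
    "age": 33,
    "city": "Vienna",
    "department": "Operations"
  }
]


Search criteria: {'department': 'Design', 'city': 'Seoul'}

Checking 6 records:
  Carol Anderson: {department: HR, city: Mumbai}
  Tina Thomas: {department: Design, city: Beijing}
  Alice White: {department: Design, city: Seoul} <-- MATCH
  Eve Jackson: {department: Design, city: Seoul} <-- MATCH
  Judy Jones: {department: Operations, city: Madrid}
  Dave Moore: {department: Operations, city: Vienna}

Matches: ["Alice White", "Eve Jackson"]

["Alice White", "Eve Jackson"]


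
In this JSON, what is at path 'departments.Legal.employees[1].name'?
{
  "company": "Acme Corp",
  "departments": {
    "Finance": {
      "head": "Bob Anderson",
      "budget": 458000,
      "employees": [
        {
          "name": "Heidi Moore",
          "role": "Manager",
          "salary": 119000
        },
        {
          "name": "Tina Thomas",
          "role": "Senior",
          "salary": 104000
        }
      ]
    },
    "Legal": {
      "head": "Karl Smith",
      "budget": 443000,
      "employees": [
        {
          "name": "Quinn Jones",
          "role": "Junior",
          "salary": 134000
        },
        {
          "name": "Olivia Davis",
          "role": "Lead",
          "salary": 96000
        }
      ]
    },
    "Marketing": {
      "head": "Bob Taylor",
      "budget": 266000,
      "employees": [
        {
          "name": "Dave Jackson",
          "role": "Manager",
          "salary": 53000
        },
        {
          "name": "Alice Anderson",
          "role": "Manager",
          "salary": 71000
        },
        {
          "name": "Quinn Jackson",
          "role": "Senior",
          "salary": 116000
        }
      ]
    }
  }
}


Path: departments.Legal.employees[1].name

Navigate:
  -> departments
  -> Legal
  -> employees[1].name = 'Olivia Davis'

Olivia Davis


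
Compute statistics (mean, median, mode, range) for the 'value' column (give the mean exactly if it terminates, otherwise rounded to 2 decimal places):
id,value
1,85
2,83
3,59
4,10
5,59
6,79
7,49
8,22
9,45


Data: [85, 83, 59, 10, 59, 79, 49, 22, 45]
Count: 9
Sum: 491
Mean: 491/9 ≈ 54.56 (rounded to 2 decimal places)
Sorted: [10, 22, 45, 49, 59, 59, 79, 83, 85]
Median: 59.0
Mode: 59 (2 times)
Range: 85 - 10 = 75
Min: 10, Max: 85

mean≈54.56, median=59.0, mode=59, range=75


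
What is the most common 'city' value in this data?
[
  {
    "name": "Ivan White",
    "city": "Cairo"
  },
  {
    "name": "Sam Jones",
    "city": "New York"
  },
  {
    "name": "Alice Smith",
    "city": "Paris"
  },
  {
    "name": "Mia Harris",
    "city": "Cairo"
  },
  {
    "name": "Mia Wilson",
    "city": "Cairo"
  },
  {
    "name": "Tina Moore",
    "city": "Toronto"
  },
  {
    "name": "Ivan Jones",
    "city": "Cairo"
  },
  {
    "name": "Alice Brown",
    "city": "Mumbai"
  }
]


Counting 'city' values across 8 records:

  Cairo: 4 ####
  New York: 1 #
  Paris: 1 #
  Toronto: 1 #
  Mumbai: 1 #

Most common: Cairo (4 times)

Cairo (4 times)


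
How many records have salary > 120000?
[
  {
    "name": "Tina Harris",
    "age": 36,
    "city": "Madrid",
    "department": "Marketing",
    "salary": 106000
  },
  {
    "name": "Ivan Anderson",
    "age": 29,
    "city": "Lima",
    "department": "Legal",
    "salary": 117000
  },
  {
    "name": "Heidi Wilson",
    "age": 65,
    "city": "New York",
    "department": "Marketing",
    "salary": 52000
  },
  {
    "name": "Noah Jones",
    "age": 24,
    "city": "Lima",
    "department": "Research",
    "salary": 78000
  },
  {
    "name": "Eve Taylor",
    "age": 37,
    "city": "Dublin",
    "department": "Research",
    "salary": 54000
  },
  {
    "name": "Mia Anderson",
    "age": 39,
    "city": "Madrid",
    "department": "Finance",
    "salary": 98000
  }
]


Data: 6 records
Condition: salary > 120000

Checking each record:
  Tina Harris: 106000
  Ivan Anderson: 117000
  Heidi Wilson: 52000
  Noah Jones: 78000
  Eve Taylor: 54000
  Mia Anderson: 98000

Count: 0

0


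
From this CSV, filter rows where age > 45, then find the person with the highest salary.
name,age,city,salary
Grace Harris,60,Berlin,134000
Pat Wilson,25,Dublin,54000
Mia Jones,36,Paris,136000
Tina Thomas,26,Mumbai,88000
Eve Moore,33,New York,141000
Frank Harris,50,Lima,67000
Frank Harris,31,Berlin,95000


Filter: age > 45
Sort by: salary (descending)

Filtered records (2):
  Grace Harris, age 60, salary $134000
  Frank Harris, age 50, salary $67000

Highest salary: Grace Harris ($134000)

Grace Harris


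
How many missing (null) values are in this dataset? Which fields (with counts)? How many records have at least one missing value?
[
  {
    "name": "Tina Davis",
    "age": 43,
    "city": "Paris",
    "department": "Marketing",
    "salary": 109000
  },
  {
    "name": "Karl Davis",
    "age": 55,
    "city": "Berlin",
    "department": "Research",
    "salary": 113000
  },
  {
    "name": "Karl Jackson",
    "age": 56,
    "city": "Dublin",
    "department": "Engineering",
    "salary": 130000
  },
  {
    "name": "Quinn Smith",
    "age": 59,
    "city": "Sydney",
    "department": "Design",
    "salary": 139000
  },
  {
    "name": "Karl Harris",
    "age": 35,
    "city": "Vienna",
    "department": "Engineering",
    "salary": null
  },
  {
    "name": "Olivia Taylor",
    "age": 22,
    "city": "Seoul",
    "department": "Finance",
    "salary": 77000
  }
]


Checking for missing (null) values in 6 records:

  Tina Davis: complete
  Karl Davis: complete
  Karl Jackson: complete
  Quinn Smith: complete
  Karl Harris: salary
  Olivia Taylor: complete

Per field:
  name: 0 missing
  age: 0 missing
  city: 0 missing
  department: 0 missing
  salary: 1 missing

Total missing values: 1
Records with any missing: 1

1 missing values (salary: 1); 1 incomplete records


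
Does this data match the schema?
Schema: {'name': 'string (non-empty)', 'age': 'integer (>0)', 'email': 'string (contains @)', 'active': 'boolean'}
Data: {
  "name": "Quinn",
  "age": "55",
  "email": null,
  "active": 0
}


Validating each field against schema:
  name: OK (non-empty string)
  age: FAIL ("55" is not an integer)
  email: FAIL (null is not a string)
  active: FAIL (0 is not a boolean)

Result: INVALID (3 errors: age, email, active)

INVALID (3 errors: age, email, active)


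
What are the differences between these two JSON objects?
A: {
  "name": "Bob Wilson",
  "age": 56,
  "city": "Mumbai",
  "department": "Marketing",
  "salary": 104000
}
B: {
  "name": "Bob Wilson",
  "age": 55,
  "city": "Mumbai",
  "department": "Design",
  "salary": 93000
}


Comparing each field (in key order):
  name: same
  age: DIFFERENT
  city: same
  department: DIFFERENT
  salary: DIFFERENT
Differences:
  age: 56 -> 55
  department: Marketing -> Design
  salary: 104000 -> 93000

3 field(s) changed

3 changes: age, department, salary


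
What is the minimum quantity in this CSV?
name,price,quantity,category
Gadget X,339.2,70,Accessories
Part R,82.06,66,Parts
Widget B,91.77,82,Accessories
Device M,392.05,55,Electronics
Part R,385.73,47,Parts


Computing minimum quantity:
Values: [70, 66, 82, 55, 47]
Min = 47

47


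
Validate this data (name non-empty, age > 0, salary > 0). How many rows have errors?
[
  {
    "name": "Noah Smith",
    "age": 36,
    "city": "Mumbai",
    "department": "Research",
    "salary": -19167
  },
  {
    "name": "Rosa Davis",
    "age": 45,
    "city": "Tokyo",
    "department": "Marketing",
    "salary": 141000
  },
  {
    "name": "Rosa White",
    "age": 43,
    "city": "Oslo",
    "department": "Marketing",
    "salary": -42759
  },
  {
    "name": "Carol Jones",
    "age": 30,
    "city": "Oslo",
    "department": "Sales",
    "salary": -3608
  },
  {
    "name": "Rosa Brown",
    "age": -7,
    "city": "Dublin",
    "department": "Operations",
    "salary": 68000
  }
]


Validating 5 records:
Rules: name non-empty, age > 0, salary > 0

  Row 1 (Noah Smith): negative salary: -19167
  Row 2 (Rosa Davis): OK
  Row 3 (Rosa White): negative salary: -42759
  Row 4 (Carol Jones): negative salary: -3608
  Row 5 (Rosa Brown): negative age: -7

Total errors: 4

4 errors


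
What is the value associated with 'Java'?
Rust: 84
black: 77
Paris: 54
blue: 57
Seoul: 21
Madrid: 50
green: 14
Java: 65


Looking up key 'Java'
Value: 65

65


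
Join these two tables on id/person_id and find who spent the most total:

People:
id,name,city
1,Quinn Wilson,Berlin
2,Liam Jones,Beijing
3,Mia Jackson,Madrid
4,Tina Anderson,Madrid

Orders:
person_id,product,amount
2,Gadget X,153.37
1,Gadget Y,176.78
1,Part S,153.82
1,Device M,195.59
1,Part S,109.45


Join on: people.id = orders.person_id

Joined rows:
  Liam Jones (Beijing) bought Gadget X for $153.37
  Quinn Wilson (Berlin) bought Gadget Y for $176.78
  Quinn Wilson (Berlin) bought Part S for $153.82
  Quinn Wilson (Berlin) bought Device M for $195.59
  Quinn Wilson (Berlin) bought Part S for $109.45

Total per person:
  Quinn Wilson: $635.64
  Liam Jones: $153.37

Top spender: Quinn Wilson ($635.64)

Quinn Wilson ($635.64)


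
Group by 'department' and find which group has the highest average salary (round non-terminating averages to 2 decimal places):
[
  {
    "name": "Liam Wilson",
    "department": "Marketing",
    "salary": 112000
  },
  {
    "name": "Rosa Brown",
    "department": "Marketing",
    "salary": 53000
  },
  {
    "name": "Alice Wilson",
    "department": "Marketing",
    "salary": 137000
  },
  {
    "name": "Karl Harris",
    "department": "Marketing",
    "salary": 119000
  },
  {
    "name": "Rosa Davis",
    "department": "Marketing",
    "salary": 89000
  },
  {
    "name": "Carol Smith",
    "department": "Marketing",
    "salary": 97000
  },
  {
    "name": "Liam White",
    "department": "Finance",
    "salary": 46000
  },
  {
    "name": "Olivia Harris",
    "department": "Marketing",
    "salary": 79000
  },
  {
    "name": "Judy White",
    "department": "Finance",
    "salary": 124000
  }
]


Group by: department

Groups:
  Finance: 2 people, avg salary = 170000/2 = $85000
  Marketing: 7 people, avg salary = 686000/7 = $98000

Highest average salary: Marketing ($98000)

Marketing ($98000)


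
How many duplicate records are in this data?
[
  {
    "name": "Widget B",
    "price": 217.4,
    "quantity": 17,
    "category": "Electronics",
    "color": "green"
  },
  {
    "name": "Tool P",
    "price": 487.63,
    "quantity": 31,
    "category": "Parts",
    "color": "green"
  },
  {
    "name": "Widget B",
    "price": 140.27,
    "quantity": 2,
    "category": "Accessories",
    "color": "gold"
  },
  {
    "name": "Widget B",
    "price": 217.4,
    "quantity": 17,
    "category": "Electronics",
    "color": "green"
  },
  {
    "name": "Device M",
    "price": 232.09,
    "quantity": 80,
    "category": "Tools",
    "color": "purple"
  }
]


Checking 5 records for duplicates:

  Row 1: Widget B ($217.4, qty 17)
  Row 2: Tool P ($487.63, qty 31)
  Row 3: Widget B ($140.27, qty 2)
  Row 4: Widget B ($217.4, qty 17) <-- DUPLICATE
  Row 5: Device M ($232.09, qty 80)

Duplicates found: 1
Unique records: 4

1 duplicates, 4 unique


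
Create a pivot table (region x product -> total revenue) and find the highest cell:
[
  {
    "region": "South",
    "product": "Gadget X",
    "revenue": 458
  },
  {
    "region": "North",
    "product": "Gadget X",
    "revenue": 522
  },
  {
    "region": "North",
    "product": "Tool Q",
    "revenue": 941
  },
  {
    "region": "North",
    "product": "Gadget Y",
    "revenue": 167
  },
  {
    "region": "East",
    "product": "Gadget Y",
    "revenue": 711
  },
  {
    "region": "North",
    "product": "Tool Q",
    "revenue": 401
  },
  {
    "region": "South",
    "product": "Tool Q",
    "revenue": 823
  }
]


Pivot: region (rows) x product (columns) -> total revenue

     Gadget X      Gadget Y      Tool Q      
East             0           711             0  
North          522           167          1342  
South          458             0           823  

Highest: North / Tool Q = $1342

North / Tool Q = $1342


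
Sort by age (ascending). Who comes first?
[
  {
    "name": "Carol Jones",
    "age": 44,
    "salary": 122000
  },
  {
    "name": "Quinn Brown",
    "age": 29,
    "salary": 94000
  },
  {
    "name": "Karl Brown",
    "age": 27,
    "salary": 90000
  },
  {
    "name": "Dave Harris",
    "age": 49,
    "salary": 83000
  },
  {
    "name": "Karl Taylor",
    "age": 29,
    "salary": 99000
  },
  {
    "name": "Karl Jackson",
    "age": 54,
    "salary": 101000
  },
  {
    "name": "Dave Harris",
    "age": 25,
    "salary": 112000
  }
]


Sort by: age (ascending)

Sorted order:
  1. Dave Harris (age = 25)
  2. Karl Brown (age = 27)
  3. Quinn Brown (age = 29)
  4. Karl Taylor (age = 29)
  5. Carol Jones (age = 44)
  6. Dave Harris (age = 49)
  7. Karl Jackson (age = 54)

First: Dave Harris

Dave Harris


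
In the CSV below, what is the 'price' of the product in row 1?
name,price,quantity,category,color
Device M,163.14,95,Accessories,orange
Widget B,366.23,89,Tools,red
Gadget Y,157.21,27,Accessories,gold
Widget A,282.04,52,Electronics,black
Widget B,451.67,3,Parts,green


Query: Row 1 ('Device M'), column 'price'
Value: 163.14

163.14


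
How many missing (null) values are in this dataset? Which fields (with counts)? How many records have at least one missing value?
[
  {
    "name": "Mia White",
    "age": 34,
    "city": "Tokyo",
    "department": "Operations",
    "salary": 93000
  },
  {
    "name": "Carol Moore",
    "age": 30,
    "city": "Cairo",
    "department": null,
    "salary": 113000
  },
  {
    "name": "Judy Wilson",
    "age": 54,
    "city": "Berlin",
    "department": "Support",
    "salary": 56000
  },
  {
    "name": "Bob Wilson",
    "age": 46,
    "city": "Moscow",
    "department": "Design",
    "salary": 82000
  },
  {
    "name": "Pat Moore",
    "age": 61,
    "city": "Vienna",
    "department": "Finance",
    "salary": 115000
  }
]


Checking for missing (null) values in 5 records:

  Mia White: complete
  Carol Moore: department
  Judy Wilson: complete
  Bob Wilson: complete
  Pat Moore: complete

Per field:
  name: 0 missing
  age: 0 missing
  city: 0 missing
  department: 1 missing
  salary: 0 missing

Total missing values: 1
Records with any missing: 1

1 missing values (department: 1); 1 incomplete records


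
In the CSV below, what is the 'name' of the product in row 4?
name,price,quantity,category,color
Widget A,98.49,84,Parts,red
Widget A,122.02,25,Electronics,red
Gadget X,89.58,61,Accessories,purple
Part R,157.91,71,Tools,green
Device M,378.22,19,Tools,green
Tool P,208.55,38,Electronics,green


Query: Row 4 ('Part R'), column 'name'
Value: Part R

Part R


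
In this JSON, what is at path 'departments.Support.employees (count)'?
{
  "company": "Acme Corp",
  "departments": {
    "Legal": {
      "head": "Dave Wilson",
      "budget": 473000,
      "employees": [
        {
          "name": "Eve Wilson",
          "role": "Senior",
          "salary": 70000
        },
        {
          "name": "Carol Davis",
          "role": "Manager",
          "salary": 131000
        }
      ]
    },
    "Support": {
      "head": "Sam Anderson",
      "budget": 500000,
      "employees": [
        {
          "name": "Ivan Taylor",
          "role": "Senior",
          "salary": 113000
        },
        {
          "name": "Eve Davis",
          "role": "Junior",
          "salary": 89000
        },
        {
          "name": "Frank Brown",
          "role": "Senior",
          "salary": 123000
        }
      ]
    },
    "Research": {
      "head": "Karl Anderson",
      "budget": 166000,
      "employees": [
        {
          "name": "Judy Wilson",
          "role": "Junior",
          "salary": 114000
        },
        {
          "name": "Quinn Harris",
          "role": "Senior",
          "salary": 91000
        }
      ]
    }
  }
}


Path: departments.Support.employees (count)

Navigate:
  -> departments
  -> Support
  -> employees (array, length 3)

3


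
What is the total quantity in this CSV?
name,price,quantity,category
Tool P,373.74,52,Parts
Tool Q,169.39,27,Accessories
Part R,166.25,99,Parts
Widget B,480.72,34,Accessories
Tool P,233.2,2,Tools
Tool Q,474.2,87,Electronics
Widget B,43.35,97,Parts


Computing total quantity:
Values: [52, 27, 99, 34, 2, 87, 97]
Sum = 398

398


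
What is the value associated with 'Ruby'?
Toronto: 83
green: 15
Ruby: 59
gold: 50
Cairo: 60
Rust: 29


Looking up key 'Ruby'
Value: 59

59


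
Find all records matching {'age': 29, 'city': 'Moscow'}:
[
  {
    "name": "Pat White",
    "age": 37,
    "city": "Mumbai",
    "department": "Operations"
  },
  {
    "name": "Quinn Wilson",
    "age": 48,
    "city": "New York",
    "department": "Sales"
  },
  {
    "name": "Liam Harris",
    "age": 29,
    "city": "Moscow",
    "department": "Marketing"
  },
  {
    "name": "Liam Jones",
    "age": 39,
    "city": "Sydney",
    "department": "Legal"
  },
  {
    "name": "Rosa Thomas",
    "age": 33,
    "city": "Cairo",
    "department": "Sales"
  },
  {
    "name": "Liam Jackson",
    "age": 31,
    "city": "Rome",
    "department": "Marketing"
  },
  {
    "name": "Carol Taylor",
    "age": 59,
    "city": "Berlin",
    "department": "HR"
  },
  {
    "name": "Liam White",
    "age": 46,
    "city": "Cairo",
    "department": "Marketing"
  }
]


Search criteria: {'age': 29, 'city': 'Moscow'}

Checking 8 records:
  Pat White: {age: 37, city: Mumbai}
  Quinn Wilson: {age: 48, city: New York}
  Liam Harris: {age: 29, city: Moscow} <-- MATCH
  Liam Jones: {age: 39, city: Sydney}
  Rosa Thomas: {age: 33, city: Cairo}
  Liam Jackson: {age: 31, city: Rome}
  Carol Taylor: {age: 59, city: Berlin}
  Liam White: {age: 46, city: Cairo}

Matches: ["Liam Harris"]

["Liam Harris"]


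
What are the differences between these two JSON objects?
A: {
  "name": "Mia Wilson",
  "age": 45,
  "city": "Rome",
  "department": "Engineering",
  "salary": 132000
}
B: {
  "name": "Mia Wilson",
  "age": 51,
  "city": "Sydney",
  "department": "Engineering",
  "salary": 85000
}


Comparing each field (in key order):
  name: same
  age: DIFFERENT
  city: DIFFERENT
  department: same
  salary: DIFFERENT
Differences:
  age: 45 -> 51
  city: Rome -> Sydney
  salary: 132000 -> 85000

3 field(s) changed

3 changes: age, city, salary


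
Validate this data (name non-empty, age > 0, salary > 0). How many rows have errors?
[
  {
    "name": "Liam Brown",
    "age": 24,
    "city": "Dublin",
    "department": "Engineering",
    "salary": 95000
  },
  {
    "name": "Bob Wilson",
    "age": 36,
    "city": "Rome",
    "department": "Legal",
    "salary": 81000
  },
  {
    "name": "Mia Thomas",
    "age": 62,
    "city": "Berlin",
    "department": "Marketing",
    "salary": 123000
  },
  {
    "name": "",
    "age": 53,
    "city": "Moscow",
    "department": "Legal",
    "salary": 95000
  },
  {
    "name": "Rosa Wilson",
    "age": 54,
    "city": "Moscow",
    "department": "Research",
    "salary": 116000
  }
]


Validating 5 records:
Rules: name non-empty, age > 0, salary > 0

  Row 1 (Liam Brown): OK
  Row 2 (Bob Wilson): OK
  Row 3 (Mia Thomas): OK
  Row 4 (???): empty name
  Row 5 (Rosa Wilson): OK

Total errors: 1

1 errors


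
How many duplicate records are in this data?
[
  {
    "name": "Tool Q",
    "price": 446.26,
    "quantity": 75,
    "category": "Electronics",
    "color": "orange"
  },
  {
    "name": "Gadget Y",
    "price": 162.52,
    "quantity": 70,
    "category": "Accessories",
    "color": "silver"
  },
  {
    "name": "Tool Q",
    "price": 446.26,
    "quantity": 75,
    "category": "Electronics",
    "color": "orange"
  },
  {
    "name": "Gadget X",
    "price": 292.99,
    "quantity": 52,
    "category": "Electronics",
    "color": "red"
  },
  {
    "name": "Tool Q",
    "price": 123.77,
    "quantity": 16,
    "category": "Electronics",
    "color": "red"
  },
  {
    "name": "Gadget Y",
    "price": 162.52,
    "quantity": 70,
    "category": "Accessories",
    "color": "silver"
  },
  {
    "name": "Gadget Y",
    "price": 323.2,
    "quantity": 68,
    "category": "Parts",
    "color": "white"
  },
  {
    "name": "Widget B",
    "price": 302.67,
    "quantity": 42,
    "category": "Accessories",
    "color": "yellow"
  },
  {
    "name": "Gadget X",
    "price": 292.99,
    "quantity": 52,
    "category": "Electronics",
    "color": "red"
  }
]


Checking 9 records for duplicates:

  Row 1: Tool Q ($446.26, qty 75)
  Row 2: Gadget Y ($162.52, qty 70)
  Row 3: Tool Q ($446.26, qty 75) <-- DUPLICATE
  Row 4: Gadget X ($292.99, qty 52)
  Row 5: Tool Q ($123.77, qty 16)
  Row 6: Gadget Y ($162.52, qty 70) <-- DUPLICATE
  Row 7: Gadget Y ($323.2, qty 68)
  Row 8: Widget B ($302.67, qty 42)
  Row 9: Gadget X ($292.99, qty 52) <-- DUPLICATE

Duplicates found: 3
Unique records: 6

3 duplicates, 6 unique


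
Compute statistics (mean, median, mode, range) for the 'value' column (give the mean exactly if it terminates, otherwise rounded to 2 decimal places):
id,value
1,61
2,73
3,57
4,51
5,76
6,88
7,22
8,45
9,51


Data: [61, 73, 57, 51, 76, 88, 22, 45, 51]
Count: 9
Sum: 524
Mean: 524/9 ≈ 58.22 (rounded to 2 decimal places)
Sorted: [22, 45, 51, 51, 57, 61, 73, 76, 88]
Median: 57.0
Mode: 51 (2 times)
Range: 88 - 22 = 66
Min: 22, Max: 88

mean≈58.22, median=57.0, mode=51, range=66


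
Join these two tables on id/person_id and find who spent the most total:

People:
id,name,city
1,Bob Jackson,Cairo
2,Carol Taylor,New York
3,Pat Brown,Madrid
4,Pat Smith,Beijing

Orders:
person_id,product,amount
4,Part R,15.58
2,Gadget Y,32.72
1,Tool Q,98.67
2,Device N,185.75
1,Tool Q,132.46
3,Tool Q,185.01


Join on: people.id = orders.person_id

Joined rows:
  Pat Smith (Beijing) bought Part R for $15.58
  Carol Taylor (New York) bought Gadget Y for $32.72
  Bob Jackson (Cairo) bought Tool Q for $98.67
  Carol Taylor (New York) bought Device N for $185.75
  Bob Jackson (Cairo) bought Tool Q for $132.46
  Pat Brown (Madrid) bought Tool Q for $185.01

Total per person:
  Bob Jackson: $231.13
  Carol Taylor: $218.47
  Pat Brown: $185.01
  Pat Smith: $15.58

Top spender: Bob Jackson ($231.13)

Bob Jackson ($231.13)


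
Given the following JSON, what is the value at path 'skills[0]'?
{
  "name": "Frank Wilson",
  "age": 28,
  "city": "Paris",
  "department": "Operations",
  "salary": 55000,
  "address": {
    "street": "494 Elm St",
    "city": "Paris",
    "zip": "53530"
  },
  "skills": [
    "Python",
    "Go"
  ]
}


Query: skills[0]
Path: skills -> first element
Value: Python

Python


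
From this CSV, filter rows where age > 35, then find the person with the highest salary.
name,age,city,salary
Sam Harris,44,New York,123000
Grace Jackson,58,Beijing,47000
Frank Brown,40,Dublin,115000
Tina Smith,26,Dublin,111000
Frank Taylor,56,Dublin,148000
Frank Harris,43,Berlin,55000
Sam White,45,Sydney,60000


Filter: age > 35
Sort by: salary (descending)

Filtered records (6):
  Frank Taylor, age 56, salary $148000
  Sam Harris, age 44, salary $123000
  Frank Brown, age 40, salary $115000
  Sam White, age 45, salary $60000
  Frank Harris, age 43, salary $55000
  Grace Jackson, age 58, salary $47000

Highest salary: Frank Taylor ($148000)

Frank Taylor


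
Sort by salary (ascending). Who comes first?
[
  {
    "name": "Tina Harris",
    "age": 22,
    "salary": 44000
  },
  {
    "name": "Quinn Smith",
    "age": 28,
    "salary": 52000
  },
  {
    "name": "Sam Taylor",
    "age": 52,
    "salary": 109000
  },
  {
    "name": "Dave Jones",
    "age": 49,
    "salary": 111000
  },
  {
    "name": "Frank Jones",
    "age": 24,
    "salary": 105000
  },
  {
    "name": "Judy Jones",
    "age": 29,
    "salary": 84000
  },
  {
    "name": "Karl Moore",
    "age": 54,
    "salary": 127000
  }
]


Sort by: salary (ascending)

Sorted order:
  1. Tina Harris (salary = 44000)
  2. Quinn Smith (salary = 52000)
  3. Judy Jones (salary = 84000)
  4. Frank Jones (salary = 105000)
  5. Sam Taylor (salary = 109000)
  6. Dave Jones (salary = 111000)
  7. Karl Moore (salary = 127000)

First: Tina Harris

Tina Harris


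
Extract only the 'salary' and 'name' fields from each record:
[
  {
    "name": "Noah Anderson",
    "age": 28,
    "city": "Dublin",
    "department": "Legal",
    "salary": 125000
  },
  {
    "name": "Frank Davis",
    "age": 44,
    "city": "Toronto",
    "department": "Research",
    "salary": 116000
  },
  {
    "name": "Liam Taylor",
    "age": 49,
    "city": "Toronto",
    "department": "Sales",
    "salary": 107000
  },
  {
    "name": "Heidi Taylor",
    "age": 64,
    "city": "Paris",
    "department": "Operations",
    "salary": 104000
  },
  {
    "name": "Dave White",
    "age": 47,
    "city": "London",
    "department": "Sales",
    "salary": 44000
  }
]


Original: 5 records with fields: name, age, city, department, salary
Keep: ['salary', 'name']
Drop: ['age', 'city', 'department']
Result: 5 records, 2 fields each

[
  {
    "salary": 125000,
    "name": "Noah Anderson"
  },
  {
    "salary": 116000,
    "name": "Frank Davis"
  },
  {
    "salary": 107000,
    "name": "Liam Taylor"
  },
  {
    "salary": 104000,
    "name": "Heidi Taylor"
  },
  {
    "salary": 44000,
    "name": "Dave White"
  }
]


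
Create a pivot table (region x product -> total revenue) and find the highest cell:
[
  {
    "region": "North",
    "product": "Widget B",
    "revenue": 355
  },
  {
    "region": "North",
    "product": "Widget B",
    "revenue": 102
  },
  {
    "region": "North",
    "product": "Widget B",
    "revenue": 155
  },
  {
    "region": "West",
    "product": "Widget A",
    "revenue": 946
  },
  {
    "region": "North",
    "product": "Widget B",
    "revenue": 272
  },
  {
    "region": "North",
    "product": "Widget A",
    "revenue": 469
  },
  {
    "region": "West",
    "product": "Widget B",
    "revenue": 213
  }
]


Pivot: region (rows) x product (columns) -> total revenue

     Widget A      Widget B    
North          469           884  
West           946           213  

Highest: West / Widget A = $946

West / Widget A = $946


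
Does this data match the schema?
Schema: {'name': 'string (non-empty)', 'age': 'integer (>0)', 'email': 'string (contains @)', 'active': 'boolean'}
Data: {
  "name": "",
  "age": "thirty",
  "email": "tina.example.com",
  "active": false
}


Validating each field against schema:
  name: FAIL ("" is an empty string)
  age: FAIL ("thirty" is not an integer)
  email: FAIL ("tina.example.com" does not contain @)
  active: OK (boolean)

Result: INVALID (3 errors: name, age, email)

INVALID (3 errors: name, age, email)


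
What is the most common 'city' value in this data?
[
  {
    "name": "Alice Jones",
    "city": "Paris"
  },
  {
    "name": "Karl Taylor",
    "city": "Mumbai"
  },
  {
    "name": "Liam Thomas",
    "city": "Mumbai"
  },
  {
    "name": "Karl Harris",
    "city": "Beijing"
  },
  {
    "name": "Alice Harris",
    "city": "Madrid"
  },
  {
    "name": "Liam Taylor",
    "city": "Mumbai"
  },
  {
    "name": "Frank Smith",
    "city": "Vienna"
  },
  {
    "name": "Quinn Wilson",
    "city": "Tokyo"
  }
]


Counting 'city' values across 8 records:

  Mumbai: 3 ###
  Paris: 1 #
  Beijing: 1 #
  Madrid: 1 #
  Vienna: 1 #
  Tokyo: 1 #

Most common: Mumbai (3 times)

Mumbai (3 times)


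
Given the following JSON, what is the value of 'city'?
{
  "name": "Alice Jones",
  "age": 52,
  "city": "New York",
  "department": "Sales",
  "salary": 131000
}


Looking up field 'city'
Value: New York

New York


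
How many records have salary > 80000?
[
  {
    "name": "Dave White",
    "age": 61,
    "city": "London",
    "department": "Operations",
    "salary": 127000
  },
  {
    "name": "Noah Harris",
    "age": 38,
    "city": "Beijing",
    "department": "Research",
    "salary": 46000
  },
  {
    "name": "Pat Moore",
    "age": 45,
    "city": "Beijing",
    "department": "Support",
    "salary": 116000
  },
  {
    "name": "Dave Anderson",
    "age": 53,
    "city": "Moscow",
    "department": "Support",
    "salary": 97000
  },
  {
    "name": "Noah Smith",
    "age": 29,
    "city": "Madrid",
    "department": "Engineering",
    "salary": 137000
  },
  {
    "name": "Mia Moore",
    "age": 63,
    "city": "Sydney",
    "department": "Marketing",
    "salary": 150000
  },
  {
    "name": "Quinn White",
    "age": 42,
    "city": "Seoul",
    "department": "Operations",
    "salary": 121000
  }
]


Data: 7 records
Condition: salary > 80000

Checking each record:
  Dave White: 127000 MATCH
  Noah Harris: 46000
  Pat Moore: 116000 MATCH
  Dave Anderson: 97000 MATCH
  Noah Smith: 137000 MATCH
  Mia Moore: 150000 MATCH
  Quinn White: 121000 MATCH

Count: 6

6


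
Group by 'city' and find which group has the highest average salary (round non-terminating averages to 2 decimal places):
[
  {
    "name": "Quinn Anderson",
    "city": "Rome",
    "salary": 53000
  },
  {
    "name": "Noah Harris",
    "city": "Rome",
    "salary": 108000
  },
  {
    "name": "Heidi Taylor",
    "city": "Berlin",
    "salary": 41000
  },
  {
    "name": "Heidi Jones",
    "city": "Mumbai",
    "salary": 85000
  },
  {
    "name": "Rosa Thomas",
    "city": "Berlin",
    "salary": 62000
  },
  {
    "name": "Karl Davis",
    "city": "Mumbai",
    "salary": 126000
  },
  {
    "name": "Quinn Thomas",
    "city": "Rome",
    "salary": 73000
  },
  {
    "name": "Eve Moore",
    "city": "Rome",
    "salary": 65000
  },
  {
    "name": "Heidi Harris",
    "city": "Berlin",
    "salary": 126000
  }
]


Group by: city

Groups:
  Berlin: 3 people, avg salary = 229000/3 ≈ $76333.33
  Mumbai: 2 people, avg salary = 211000/2 = $105500
  Rome: 4 people, avg salary = 299000/4 = $74750

Highest average salary: Mumbai ($105500)

Mumbai ($105500)


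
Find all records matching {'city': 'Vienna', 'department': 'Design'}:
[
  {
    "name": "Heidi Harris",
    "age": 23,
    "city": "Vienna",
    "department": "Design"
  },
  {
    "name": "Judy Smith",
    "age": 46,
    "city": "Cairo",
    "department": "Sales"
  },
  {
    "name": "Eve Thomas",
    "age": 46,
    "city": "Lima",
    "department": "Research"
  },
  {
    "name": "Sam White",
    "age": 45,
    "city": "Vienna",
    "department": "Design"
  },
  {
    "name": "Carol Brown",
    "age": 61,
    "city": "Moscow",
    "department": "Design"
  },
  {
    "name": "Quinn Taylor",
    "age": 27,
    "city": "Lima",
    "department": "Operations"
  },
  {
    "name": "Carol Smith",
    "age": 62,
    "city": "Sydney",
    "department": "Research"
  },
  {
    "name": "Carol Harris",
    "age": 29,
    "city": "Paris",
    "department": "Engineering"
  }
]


Search criteria: {'city': 'Vienna', 'department': 'Design'}

Checking 8 records:
  Heidi Harris: {city: Vienna, department: Design} <-- MATCH
  Judy Smith: {city: Cairo, department: Sales}
  Eve Thomas: {city: Lima, department: Research}
  Sam White: {city: Vienna, department: Design} <-- MATCH
  Carol Brown: {city: Moscow, department: Design}
  Quinn Taylor: {city: Lima, department: Operations}
  Carol Smith: {city: Sydney, department: Research}
  Carol Harris: {city: Paris, department: Engineering}

Matches: ["Heidi Harris", "Sam White"]

["Heidi Harris", "Sam White"]


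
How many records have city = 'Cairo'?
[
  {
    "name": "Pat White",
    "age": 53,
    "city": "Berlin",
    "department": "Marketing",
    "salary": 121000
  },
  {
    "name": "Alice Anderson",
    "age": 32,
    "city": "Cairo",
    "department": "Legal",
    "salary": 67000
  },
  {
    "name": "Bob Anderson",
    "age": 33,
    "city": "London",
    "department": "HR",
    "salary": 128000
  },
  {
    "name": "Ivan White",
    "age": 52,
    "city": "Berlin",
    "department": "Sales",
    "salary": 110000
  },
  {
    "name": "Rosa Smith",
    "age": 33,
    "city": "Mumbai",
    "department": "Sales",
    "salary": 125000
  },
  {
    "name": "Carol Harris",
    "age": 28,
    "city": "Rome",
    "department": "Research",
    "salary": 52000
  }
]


Data: 6 records
Condition: city = 'Cairo'

Checking each record:
  Pat White: Berlin
  Alice Anderson: Cairo MATCH
  Bob Anderson: London
  Ivan White: Berlin
  Rosa Smith: Mumbai
  Carol Harris: Rome

Count: 1

1


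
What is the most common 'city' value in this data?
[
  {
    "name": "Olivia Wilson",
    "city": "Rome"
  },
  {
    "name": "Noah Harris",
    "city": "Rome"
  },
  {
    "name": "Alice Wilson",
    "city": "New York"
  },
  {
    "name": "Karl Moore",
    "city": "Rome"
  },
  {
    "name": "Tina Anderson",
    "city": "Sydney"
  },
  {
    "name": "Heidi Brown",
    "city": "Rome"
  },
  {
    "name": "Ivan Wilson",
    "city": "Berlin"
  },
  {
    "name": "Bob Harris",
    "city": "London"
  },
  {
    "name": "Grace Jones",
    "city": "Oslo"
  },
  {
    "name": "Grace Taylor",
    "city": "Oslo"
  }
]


Counting 'city' values across 10 records:

  Rome: 4 ####
  Oslo: 2 ##
  New York: 1 #
  Sydney: 1 #
  Berlin: 1 #
  London: 1 #

Most common: Rome (4 times)

Rome (4 times)


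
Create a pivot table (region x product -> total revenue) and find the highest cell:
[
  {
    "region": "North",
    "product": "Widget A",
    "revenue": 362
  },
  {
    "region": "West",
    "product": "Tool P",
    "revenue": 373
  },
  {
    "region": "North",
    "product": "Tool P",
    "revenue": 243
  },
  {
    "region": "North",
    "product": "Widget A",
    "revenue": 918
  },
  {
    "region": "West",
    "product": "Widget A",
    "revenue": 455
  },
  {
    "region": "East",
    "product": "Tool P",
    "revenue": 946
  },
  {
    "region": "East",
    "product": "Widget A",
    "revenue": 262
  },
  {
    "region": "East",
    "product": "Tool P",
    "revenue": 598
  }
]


Pivot: region (rows) x product (columns) -> total revenue

     Tool P        Widget A    
East          1544           262  
North          243          1280  
West           373           455  

Highest: East / Tool P = $1544

East / Tool P = $1544


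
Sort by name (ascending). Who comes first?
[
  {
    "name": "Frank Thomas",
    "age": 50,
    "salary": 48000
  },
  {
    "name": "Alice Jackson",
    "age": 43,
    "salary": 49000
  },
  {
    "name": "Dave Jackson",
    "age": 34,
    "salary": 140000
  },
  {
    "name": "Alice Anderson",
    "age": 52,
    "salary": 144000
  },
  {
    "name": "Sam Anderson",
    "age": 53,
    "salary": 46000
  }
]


Sort by: name (ascending)

Sorted order:
  1. Alice Anderson (name = Alice Anderson)
  2. Alice Jackson (name = Alice Jackson)
  3. Dave Jackson (name = Dave Jackson)
  4. Frank Thomas (name = Frank Thomas)
  5. Sam Anderson (name = Sam Anderson)

First: Alice Anderson

Alice Anderson


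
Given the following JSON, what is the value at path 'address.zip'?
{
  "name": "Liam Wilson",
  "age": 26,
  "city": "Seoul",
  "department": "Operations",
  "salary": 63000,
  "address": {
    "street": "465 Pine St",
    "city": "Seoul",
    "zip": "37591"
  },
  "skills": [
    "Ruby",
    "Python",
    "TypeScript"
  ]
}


Query: address.zip
Path: address -> zip
Value: 37591

37591


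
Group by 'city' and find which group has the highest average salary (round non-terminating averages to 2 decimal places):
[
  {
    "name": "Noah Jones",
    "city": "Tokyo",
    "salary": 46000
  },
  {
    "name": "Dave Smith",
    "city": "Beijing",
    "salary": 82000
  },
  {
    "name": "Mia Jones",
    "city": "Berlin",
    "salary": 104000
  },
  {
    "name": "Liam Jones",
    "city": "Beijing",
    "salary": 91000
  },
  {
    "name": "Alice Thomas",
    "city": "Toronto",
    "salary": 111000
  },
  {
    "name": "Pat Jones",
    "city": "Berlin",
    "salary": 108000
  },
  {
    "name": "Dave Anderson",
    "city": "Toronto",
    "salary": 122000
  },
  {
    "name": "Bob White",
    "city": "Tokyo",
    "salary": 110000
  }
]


Group by: city

Groups:
  Beijing: 2 people, avg salary = 173000/2 = $86500
  Berlin: 2 people, avg salary = 212000/2 = $106000
  Tokyo: 2 people, avg salary = 156000/2 = $78000
  Toronto: 2 people, avg salary = 233000/2 = $116500

Highest average salary: Toronto ($116500)

Toronto ($116500)


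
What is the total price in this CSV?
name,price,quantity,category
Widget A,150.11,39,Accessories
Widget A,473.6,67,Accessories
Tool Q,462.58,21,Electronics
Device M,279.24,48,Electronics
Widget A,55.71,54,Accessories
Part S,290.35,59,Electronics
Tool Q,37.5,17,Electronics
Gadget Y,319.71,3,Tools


Computing total price:
Values: [150.11, 473.6, 462.58, 279.24, 55.71, 290.35, 37.5, 319.71]
Sum = 2068.80

2068.80


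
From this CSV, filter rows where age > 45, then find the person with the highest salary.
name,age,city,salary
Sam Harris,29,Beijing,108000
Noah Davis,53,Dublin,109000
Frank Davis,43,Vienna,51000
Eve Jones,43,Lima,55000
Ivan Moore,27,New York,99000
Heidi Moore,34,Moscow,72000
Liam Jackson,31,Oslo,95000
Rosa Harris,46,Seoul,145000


Filter: age > 45
Sort by: salary (descending)

Filtered records (2):
  Rosa Harris, age 46, salary $145000
  Noah Davis, age 53, salary $109000

Highest salary: Rosa Harris ($145000)

Rosa Harris


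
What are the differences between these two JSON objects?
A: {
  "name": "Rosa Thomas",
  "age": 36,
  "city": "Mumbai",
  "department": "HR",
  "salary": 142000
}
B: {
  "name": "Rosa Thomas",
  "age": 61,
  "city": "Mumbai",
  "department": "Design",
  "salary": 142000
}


Comparing each field (in key order):
  name: same
  age: DIFFERENT
  city: same
  department: DIFFERENT
  salary: same
Differences:
  age: 36 -> 61
  department: HR -> Design

2 field(s) changed

2 changes: age, department
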